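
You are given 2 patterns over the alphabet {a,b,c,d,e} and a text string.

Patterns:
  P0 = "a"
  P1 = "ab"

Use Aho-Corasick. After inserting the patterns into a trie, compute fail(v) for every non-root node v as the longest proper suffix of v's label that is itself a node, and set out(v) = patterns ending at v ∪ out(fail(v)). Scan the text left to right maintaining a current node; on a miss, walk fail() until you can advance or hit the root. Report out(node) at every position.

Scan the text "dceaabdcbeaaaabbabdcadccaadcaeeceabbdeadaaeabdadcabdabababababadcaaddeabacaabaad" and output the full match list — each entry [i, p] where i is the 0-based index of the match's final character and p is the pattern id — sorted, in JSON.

Build automaton:
Trie nodes:
  n0 'ε': a→1
  n1 'a': b→2  ←P0
  n2 'ab': ·  ←P1

BFS fail/out derivation:
  fail(1) 'a': from fail(0)=0 chase 'a': 0 ⇒ 0;  out={0}∪out(0)={0}
  fail(2) 'ab': from fail(1)=0 chase 'b': 0 ⇒ 0;  out={1}∪out(0)={1}

Run:
pos 0 'd': at 0
pos 1 'c': at 0
pos 2 'e': at 0
pos 3 'a': at 1  → match P0@[3:3]
pos 4 'a': at 1 (fail-walked)  → match P0@[4:4]
pos 5 'b': at 2  → match P1@[4:5]
pos 6 'd': at 0 (fail-walked)
pos 7 'c': at 0
pos 8 'b': at 0
pos 9 'e': at 0
pos 10 'a': at 1  → match P0@[10:10]
pos 11 'a': at 1 (fail-walked)  → match P0@[11:11]
pos 12 'a': at 1 (fail-walked)  → match P0@[12:12]
pos 13 'a': at 1 (fail-walked)  → match P0@[13:13]
pos 14 'b': at 2  → match P1@[13:14]
pos 15 'b': at 0 (fail-walked)
pos 16 'a': at 1  → match P0@[16:16]
pos 17 'b': at 2  → match P1@[16:17]
pos 18 'd': at 0 (fail-walked)
pos 19 'c': at 0
pos 20 'a': at 1  → match P0@[20:20]
pos 21 'd': at 0 (fail-walked)
pos 22 'c': at 0
pos 23 'c': at 0
pos 24 'a': at 1  → match P0@[24:24]
pos 25 'a': at 1 (fail-walked)  → match P0@[25:25]
pos 26 'd': at 0 (fail-walked)
pos 27 'c': at 0
pos 28 'a': at 1  → match P0@[28:28]
pos 29 'e': at 0 (fail-walked)
pos 30 'e': at 0
pos 31 'c': at 0
pos 32 'e': at 0
pos 33 'a': at 1  → match P0@[33:33]
pos 34 'b': at 2  → match P1@[33:34]
pos 35 'b': at 0 (fail-walked)
pos 36 'd': at 0
pos 37 'e': at 0
pos 38 'a': at 1  → match P0@[38:38]
pos 39 'd': at 0 (fail-walked)
pos 40 'a': at 1  → match P0@[40:40]
pos 41 'a': at 1 (fail-walked)  → match P0@[41:41]
pos 42 'e': at 0 (fail-walked)
pos 43 'a': at 1  → match P0@[43:43]
pos 44 'b': at 2  → match P1@[43:44]
pos 45 'd': at 0 (fail-walked)
pos 46 'a': at 1  → match P0@[46:46]
pos 47 'd': at 0 (fail-walked)
pos 48 'c': at 0
pos 49 'a': at 1  → match P0@[49:49]
pos 50 'b': at 2  → match P1@[49:50]
pos 51 'd': at 0 (fail-walked)
pos 52 'a': at 1  → match P0@[52:52]
pos 53 'b': at 2  → match P1@[52:53]
pos 54 'a': at 1 (fail-walked)  → match P0@[54:54]
pos 55 'b': at 2  → match P1@[54:55]
pos 56 'a': at 1 (fail-walked)  → match P0@[56:56]
pos 57 'b': at 2  → match P1@[56:57]
pos 58 'a': at 1 (fail-walked)  → match P0@[58:58]
pos 59 'b': at 2  → match P1@[58:59]
pos 60 'a': at 1 (fail-walked)  → match P0@[60:60]
pos 61 'b': at 2  → match P1@[60:61]
pos 62 'a': at 1 (fail-walked)  → match P0@[62:62]
pos 63 'd': at 0 (fail-walked)
pos 64 'c': at 0
pos 65 'a': at 1  → match P0@[65:65]
pos 66 'a': at 1 (fail-walked)  → match P0@[66:66]
pos 67 'd': at 0 (fail-walked)
pos 68 'd': at 0
pos 69 'e': at 0
pos 70 'a': at 1  → match P0@[70:70]
pos 71 'b': at 2  → match P1@[70:71]
pos 72 'a': at 1 (fail-walked)  → match P0@[72:72]
pos 73 'c': at 0 (fail-walked)
pos 74 'a': at 1  → match P0@[74:74]
pos 75 'a': at 1 (fail-walked)  → match P0@[75:75]
pos 76 'b': at 2  → match P1@[75:76]
pos 77 'a': at 1 (fail-walked)  → match P0@[77:77]
pos 78 'a': at 1 (fail-walked)  → match P0@[78:78]
pos 79 'd': at 0 (fail-walked)

All matches (sorted): [[3,0],[4,0],[5,1],[10,0],[11,0],[12,0],[13,0],[14,1],[16,0],[17,1],[20,0],[24,0],[25,0],[28,0],[33,0],[34,1],[38,0],[40,0],[41,0],[43,0],[44,1],[46,0],[49,0],[50,1],[52,0],[53,1],[54,0],[55,1],[56,0],[57,1],[58,0],[59,1],[60,0],[61,1],[62,0],[65,0],[66,0],[70,0],[71,1],[72,0],[74,0],[75,0],[76,1],[77,0],[78,0]]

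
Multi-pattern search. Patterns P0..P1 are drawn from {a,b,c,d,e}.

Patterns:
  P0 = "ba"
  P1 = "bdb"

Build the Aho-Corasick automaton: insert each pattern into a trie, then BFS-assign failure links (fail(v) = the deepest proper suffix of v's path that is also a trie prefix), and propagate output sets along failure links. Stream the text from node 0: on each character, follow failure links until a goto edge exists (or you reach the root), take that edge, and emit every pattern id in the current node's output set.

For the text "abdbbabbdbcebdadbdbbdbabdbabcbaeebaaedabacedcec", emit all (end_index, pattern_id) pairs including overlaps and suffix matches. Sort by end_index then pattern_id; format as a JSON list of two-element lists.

Construct AC machine:
Trie nodes:
  n0 'ε': b→1
  n1 'b': a→2 d→3
  n2 'ba': ·  [P0 ends]
  n3 'bd': b→4
  n4 'bdb': ·  [P1 ends]

Failure links (BFS by depth):
  n1('b'): parent n0 fail=0; on 'b' 0 → fail=0;  out ∅∪∅=∅
  n2('ba'): parent n1 fail=0; on 'a' 0 → fail=0;  out {0}∪∅={0}
  n3('bd'): parent n1 fail=0; on 'd' 0 → fail=0;  out ∅∪∅=∅
  n4('bdb'): parent n3 fail=0; on 'b' 0 → fail=1;  out {1}∪∅={1}

Text stream:
i=0 'a': node 0→0
i=1 'b': node 0→1
i=2 'd': node 1→3
i=3 'b': node 3→4  → match P1@[1:3]
i=4 'b': node 4→1 (fail-walked)
i=5 'a': node 1→2  → match P0@[4:5]
i=6 'b': node 2→1 (fail-walked)
i=7 'b': node 1→1 (fail-walked)
i=8 'd': node 1→3
i=9 'b': node 3→4  → match P1@[7:9]
i=10 'c': node 4→0 (fail-walked)
i=11 'e': node 0→0
i=12 'b': node 0→1
i=13 'd': node 1→3
i=14 'a': node 3→0 (fail-walked)
i=15 'd': node 0→0
i=16 'b': node 0→1
i=17 'd': node 1→3
i=18 'b': node 3→4  → match P1@[16:18]
i=19 'b': node 4→1 (fail-walked)
i=20 'd': node 1→3
i=21 'b': node 3→4  → match P1@[19:21]
i=22 'a': node 4→2 (fail-walked)  → match P0@[21:22]
i=23 'b': node 2→1 (fail-walked)
i=24 'd': node 1→3
i=25 'b': node 3→4  → match P1@[23:25]
i=26 'a': node 4→2 (fail-walked)  → match P0@[25:26]
i=27 'b': node 2→1 (fail-walked)
i=28 'c': node 1→0 (fail-walked)
i=29 'b': node 0→1
i=30 'a': node 1→2  → match P0@[29:30]
i=31 'e': node 2→0 (fail-walked)
i=32 'e': node 0→0
i=33 'b': node 0→1
i=34 'a': node 1→2  → match P0@[33:34]
i=35 'a': node 2→0 (fail-walked)
i=36 'e': node 0→0
i=37 'd': node 0→0
i=38 'a': node 0→0
i=39 'b': node 0→1
i=40 'a': node 1→2  → match P0@[39:40]
i=41 'c': node 2→0 (fail-walked)
i=42 'e': node 0→0
i=43 'd': node 0→0
i=44 'c': node 0→0
i=45 'e': node 0→0
i=46 'c': node 0→0

Matches: [[3,1],[5,0],[9,1],[18,1],[21,1],[22,0],[25,1],[26,0],[30,0],[34,0],[40,0]]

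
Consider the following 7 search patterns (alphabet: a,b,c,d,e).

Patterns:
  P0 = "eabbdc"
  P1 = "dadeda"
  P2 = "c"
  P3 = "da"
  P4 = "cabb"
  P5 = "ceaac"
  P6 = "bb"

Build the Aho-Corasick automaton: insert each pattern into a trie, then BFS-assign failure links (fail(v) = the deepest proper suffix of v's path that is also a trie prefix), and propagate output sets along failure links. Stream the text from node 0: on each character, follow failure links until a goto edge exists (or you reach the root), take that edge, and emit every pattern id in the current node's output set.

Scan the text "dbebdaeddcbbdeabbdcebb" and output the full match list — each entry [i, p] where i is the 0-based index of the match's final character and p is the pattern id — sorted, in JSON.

Build automaton:
Trie nodes:
  0='ε' goto b→21 c→13 d→7 e→1
  1='e' goto a→2
  2='ea' goto b→3
  3='eab' goto b→4
  4='eabb' goto d→5
  5='eabbd' goto c→6
  6='eabbdc' goto ·  [P0 ends]
  7='d' goto a→8
  8='da' goto d→9  [P3 ends]
  9='dad' goto e→10
  10='dade' goto d→11
  11='daded' goto a→12
  12='dadeda' goto ·  [P1 ends]
  13='c' goto a→14 e→17  [P2 ends]
  14='ca' goto b→15
  15='cab' goto b→16
  16='cabb' goto ·  [P4 ends]
  17='ce' goto a→18
  18='cea' goto a→19
  19='ceaa' goto c→20
  20='ceaac' goto ·  [P5 ends]
  21='b' goto b→22
  22='bb' goto ·  [P6 ends]

Failure links (BFS by depth):
  n1('e'): parent n0 fail=0; on 'e' 0 → fail=0;  out ∅∪∅=∅
  n7('d'): parent n0 fail=0; on 'd' 0 → fail=0;  out ∅∪∅=∅
  n13('c'): parent n0 fail=0; on 'c' 0 → fail=0;  out {2}∪∅={2}
  n21('b'): parent n0 fail=0; on 'b' 0 → fail=0;  out ∅∪∅=∅
  n2('ea'): parent n1 fail=0; on 'a' 0 → fail=0;  out ∅∪∅=∅
  n8('da'): parent n7 fail=0; on 'a' 0 → fail=0;  out {3}∪∅={3}
  n14('ca'): parent n13 fail=0; on 'a' 0 → fail=0;  out ∅∪∅=∅
  n17('ce'): parent n13 fail=0; on 'e' 0 → fail=1;  out ∅∪∅=∅
  n22('bb'): parent n21 fail=0; on 'b' 0 → fail=21;  out {6}∪∅={6}
  n3('eab'): parent n2 fail=0; on 'b' 0 → fail=21;  out ∅∪∅=∅
  n9('dad'): parent n8 fail=0; on 'd' 0 → fail=7;  out ∅∪∅=∅
  n15('cab'): parent n14 fail=0; on 'b' 0 → fail=21;  out ∅∪∅=∅
  n18('cea'): parent n17 fail=1; on 'a' 1 → fail=2;  out ∅∪∅=∅
  n4('eabb'): parent n3 fail=21; on 'b' 21 → fail=22;  out ∅∪{6}={6}
  n10('dade'): parent n9 fail=7; on 'e' 7→0 → fail=1;  out ∅∪∅=∅
  n16('cabb'): parent n15 fail=21; on 'b' 21 → fail=22;  out {4}∪{6}={4,6}
  n19('ceaa'): parent n18 fail=2; on 'a' 2→0 → fail=0;  out ∅∪∅=∅
  n5('eabbd'): parent n4 fail=22; on 'd' 22→21→0 → fail=7;  out ∅∪∅=∅
  n11('daded'): parent n10 fail=1; on 'd' 1→0 → fail=7;  out ∅∪∅=∅
  n20('ceaac'): parent n19 fail=0; on 'c' 0 → fail=13;  out {5}∪{2}={2,5}
  n6('eabbdc'): parent n5 fail=7; on 'c' 7→0 → fail=13;  out {0}∪{2}={0,2}
  n12('dadeda'): parent n11 fail=7; on 'a' 7 → fail=8;  out {1}∪{3}={1,3}

Text stream:
pos 0 'd': at 7
pos 1 'b': at 21 (fail-walked)
pos 2 'e': at 1 (fail-walked)
pos 3 'b': at 21 (fail-walked)
pos 4 'd': at 7 (fail-walked)
pos 5 'a': at 8  emit P3@[4:5]
pos 6 'e': at 1 (fail-walked)
pos 7 'd': at 7 (fail-walked)
pos 8 'd': at 7 (fail-walked)
pos 9 'c': at 13 (fail-walked)  emit P2@[9:9]
pos 10 'b': at 21 (fail-walked)
pos 11 'b': at 22  emit P6@[10:11]
pos 12 'd': at 7 (fail-walked)
pos 13 'e': at 1 (fail-walked)
pos 14 'a': at 2
pos 15 'b': at 3
pos 16 'b': at 4  emit P6@[15:16]
pos 17 'd': at 5
pos 18 'c': at 6  emit P0@[13:18],P2@[18:18]
pos 19 'e': at 17 (fail-walked)
pos 20 'b': at 21 (fail-walked)
pos 21 'b': at 22  emit P6@[20:21]

All matches (sorted): [[5,3],[9,2],[11,6],[16,6],[18,0],[18,2],[21,6]]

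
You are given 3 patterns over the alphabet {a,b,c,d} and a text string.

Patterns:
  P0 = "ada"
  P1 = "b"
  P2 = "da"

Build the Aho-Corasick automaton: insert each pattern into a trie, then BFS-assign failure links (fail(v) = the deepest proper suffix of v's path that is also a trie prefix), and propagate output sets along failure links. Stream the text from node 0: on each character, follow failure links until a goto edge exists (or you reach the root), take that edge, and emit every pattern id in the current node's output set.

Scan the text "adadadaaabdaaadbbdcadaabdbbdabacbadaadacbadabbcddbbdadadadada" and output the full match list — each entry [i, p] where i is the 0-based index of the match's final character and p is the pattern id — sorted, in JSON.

Build automaton:
Trie nodes:
  n0 'ε': a→1 b→4 d→5
  n1 'a': d→2
  n2 'ad': a→3
  n3 'ada': ·  ←P0
  n4 'b': ·  ←P1
  n5 'd': a→6
  n6 'da': ·  ←P2

Failure links (BFS by depth):
  n1('a'): parent n0 fail=0; on 'a' 0 → fail=0;  out ∅∪∅=∅
  n4('b'): parent n0 fail=0; on 'b' 0 → fail=0;  out {1}∪∅={1}
  n5('d'): parent n0 fail=0; on 'd' 0 → fail=0;  out ∅∪∅=∅
  n2('ad'): parent n1 fail=0; on 'd' 0 → fail=5;  out ∅∪∅=∅
  n6('da'): parent n5 fail=0; on 'a' 0 → fail=1;  out {2}∪∅={2}
  n3('ada'): parent n2 fail=5; on 'a' 5 → fail=6;  out {0}∪{2}={0,2}

Scan:
pos 0 'a': at 1
pos 1 'd': at 2
pos 2 'a': at 3  emit P0@[0:2],P2@[1:2]
pos 3 'd': at 2 (fail-walked)
pos 4 'a': at 3  emit P0@[2:4],P2@[3:4]
pos 5 'd': at 2 (fail-walked)
pos 6 'a': at 3  emit P0@[4:6],P2@[5:6]
pos 7 'a': at 1 (fail-walked)
pos 8 'a': at 1 (fail-walked)
pos 9 'b': at 4 (fail-walked)  emit P1@[9:9]
pos 10 'd': at 5 (fail-walked)
pos 11 'a': at 6  emit P2@[10:11]
pos 12 'a': at 1 (fail-walked)
pos 13 'a': at 1 (fail-walked)
pos 14 'd': at 2
pos 15 'b': at 4 (fail-walked)  emit P1@[15:15]
pos 16 'b': at 4 (fail-walked)  emit P1@[16:16]
pos 17 'd': at 5 (fail-walked)
pos 18 'c': at 0 (fail-walked)
pos 19 'a': at 1
pos 20 'd': at 2
pos 21 'a': at 3  emit P0@[19:21],P2@[20:21]
pos 22 'a': at 1 (fail-walked)
pos 23 'b': at 4 (fail-walked)  emit P1@[23:23]
pos 24 'd': at 5 (fail-walked)
pos 25 'b': at 4 (fail-walked)  emit P1@[25:25]
pos 26 'b': at 4 (fail-walked)  emit P1@[26:26]
pos 27 'd': at 5 (fail-walked)
pos 28 'a': at 6  emit P2@[27:28]
pos 29 'b': at 4 (fail-walked)  emit P1@[29:29]
pos 30 'a': at 1 (fail-walked)
pos 31 'c': at 0 (fail-walked)
pos 32 'b': at 4  emit P1@[32:32]
pos 33 'a': at 1 (fail-walked)
pos 34 'd': at 2
pos 35 'a': at 3  emit P0@[33:35],P2@[34:35]
pos 36 'a': at 1 (fail-walked)
pos 37 'd': at 2
pos 38 'a': at 3  emit P0@[36:38],P2@[37:38]
pos 39 'c': at 0 (fail-walked)
pos 40 'b': at 4  emit P1@[40:40]
pos 41 'a': at 1 (fail-walked)
pos 42 'd': at 2
pos 43 'a': at 3  emit P0@[41:43],P2@[42:43]
pos 44 'b': at 4 (fail-walked)  emit P1@[44:44]
pos 45 'b': at 4 (fail-walked)  emit P1@[45:45]
pos 46 'c': at 0 (fail-walked)
pos 47 'd': at 5
pos 48 'd': at 5 (fail-walked)
pos 49 'b': at 4 (fail-walked)  emit P1@[49:49]
pos 50 'b': at 4 (fail-walked)  emit P1@[50:50]
pos 51 'd': at 5 (fail-walked)
pos 52 'a': at 6  emit P2@[51:52]
pos 53 'd': at 2 (fail-walked)
pos 54 'a': at 3  emit P0@[52:54],P2@[53:54]
pos 55 'd': at 2 (fail-walked)
pos 56 'a': at 3  emit P0@[54:56],P2@[55:56]
pos 57 'd': at 2 (fail-walked)
pos 58 'a': at 3  emit P0@[56:58],P2@[57:58]
pos 59 'd': at 2 (fail-walked)
pos 60 'a': at 3  emit P0@[58:60],P2@[59:60]

All matches (sorted): [[2,0],[2,2],[4,0],[4,2],[6,0],[6,2],[9,1],[11,2],[15,1],[16,1],[21,0],[21,2],[23,1],[25,1],[26,1],[28,2],[29,1],[32,1],[35,0],[35,2],[38,0],[38,2],[40,1],[43,0],[43,2],[44,1],[45,1],[49,1],[50,1],[52,2],[54,0],[54,2],[56,0],[56,2],[58,0],[58,2],[60,0],[60,2]]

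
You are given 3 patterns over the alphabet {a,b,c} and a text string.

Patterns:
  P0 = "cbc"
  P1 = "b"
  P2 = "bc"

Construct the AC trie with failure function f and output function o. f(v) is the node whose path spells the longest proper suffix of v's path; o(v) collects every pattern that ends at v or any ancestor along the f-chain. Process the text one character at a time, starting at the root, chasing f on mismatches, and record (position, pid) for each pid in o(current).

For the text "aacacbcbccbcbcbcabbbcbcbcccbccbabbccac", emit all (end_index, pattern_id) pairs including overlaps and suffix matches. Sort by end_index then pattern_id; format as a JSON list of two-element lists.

Build automaton:
Trie (insert patterns):
  n0 'ε': b→4 c→1
  n1 'c': b→2
  n2 'cb': c→3
  n3 'cbc': ·  ←P0
  n4 'b': c→5  ←P1
  n5 'bc': ·  ←P2

Failure links (BFS by depth):
  fail(1) 'c': from fail(0)=0 chase 'c': 0 ⇒ 0;  out=∅∪out(0)=∅
  fail(4) 'b': from fail(0)=0 chase 'b': 0 ⇒ 0;  out={1}∪out(0)={1}
  fail(2) 'cb': from fail(1)=0 chase 'b': 0 ⇒ 4;  out=∅∪out(4)={1}
  fail(5) 'bc': from fail(4)=0 chase 'c': 0 ⇒ 1;  out={2}∪out(1)={2}
  fail(3) 'cbc': from fail(2)=4 chase 'c': 4 ⇒ 5;  out={0}∪out(5)={0,2}

Scan:
[0] read 'a'  n0⇒n0
[1] read 'a'  n0⇒n0
[2] read 'c'  n0⇒n1
[3] read 'a'  n1⇒n0 ·f
[4] read 'c'  n0⇒n1
[5] read 'b'  n1⇒n2  ** P1@[5:5]
[6] read 'c'  n2⇒n3  ** P0@[4:6],P2@[5:6]
[7] read 'b'  n3⇒n2 ·f  ** P1@[7:7]
[8] read 'c'  n2⇒n3  ** P0@[6:8],P2@[7:8]
[9] read 'c'  n3⇒n1 ·f
[10] read 'b'  n1⇒n2  ** P1@[10:10]
[11] read 'c'  n2⇒n3  ** P0@[9:11],P2@[10:11]
[12] read 'b'  n3⇒n2 ·f  ** P1@[12:12]
[13] read 'c'  n2⇒n3  ** P0@[11:13],P2@[12:13]
[14] read 'b'  n3⇒n2 ·f  ** P1@[14:14]
[15] read 'c'  n2⇒n3  ** P0@[13:15],P2@[14:15]
[16] read 'a'  n3⇒n0 ·f
[17] read 'b'  n0⇒n4  ** P1@[17:17]
[18] read 'b'  n4⇒n4 ·f  ** P1@[18:18]
[19] read 'b'  n4⇒n4 ·f  ** P1@[19:19]
[20] read 'c'  n4⇒n5  ** P2@[19:20]
[21] read 'b'  n5⇒n2 ·f  ** P1@[21:21]
[22] read 'c'  n2⇒n3  ** P0@[20:22],P2@[21:22]
[23] read 'b'  n3⇒n2 ·f  ** P1@[23:23]
[24] read 'c'  n2⇒n3  ** P0@[22:24],P2@[23:24]
[25] read 'c'  n3⇒n1 ·f
[26] read 'c'  n1⇒n1 ·f
[27] read 'b'  n1⇒n2  ** P1@[27:27]
[28] read 'c'  n2⇒n3  ** P0@[26:28],P2@[27:28]
[29] read 'c'  n3⇒n1 ·f
[30] read 'b'  n1⇒n2  ** P1@[30:30]
[31] read 'a'  n2⇒n0 ·f
[32] read 'b'  n0⇒n4  ** P1@[32:32]
[33] read 'b'  n4⇒n4 ·f  ** P1@[33:33]
[34] read 'c'  n4⇒n5  ** P2@[33:34]
[35] read 'c'  n5⇒n1 ·f
[36] read 'a'  n1⇒n0 ·f
[37] read 'c'  n0⇒n1

Result: [[5,1],[6,0],[6,2],[7,1],[8,0],[8,2],[10,1],[11,0],[11,2],[12,1],[13,0],[13,2],[14,1],[15,0],[15,2],[17,1],[18,1],[19,1],[20,2],[21,1],[22,0],[22,2],[23,1],[24,0],[24,2],[27,1],[28,0],[28,2],[30,1],[32,1],[33,1],[34,2]]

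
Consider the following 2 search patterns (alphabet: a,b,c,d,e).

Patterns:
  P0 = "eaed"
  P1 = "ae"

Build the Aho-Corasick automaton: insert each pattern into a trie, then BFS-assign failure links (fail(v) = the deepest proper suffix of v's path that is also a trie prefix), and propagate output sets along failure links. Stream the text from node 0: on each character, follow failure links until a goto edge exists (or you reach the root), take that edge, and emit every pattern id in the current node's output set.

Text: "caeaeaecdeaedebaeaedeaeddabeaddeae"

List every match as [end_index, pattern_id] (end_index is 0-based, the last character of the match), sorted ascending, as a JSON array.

Build:
Trie nodes:
  n0 'ε': a→5 e→1
  n1 'e': a→2
  n2 'ea': e→3
  n3 'eae': d→4
  n4 'eaed': ·  ←P0
  n5 'a': e→6
  n6 'ae': ·  ←P1

Failure links (BFS by depth):
  fail(1) 'e': from fail(0)=0 chase 'e': 0 ⇒ 0;  out=∅∪out(0)=∅
  fail(5) 'a': from fail(0)=0 chase 'a': 0 ⇒ 0;  out=∅∪out(0)=∅
  fail(2) 'ea': from fail(1)=0 chase 'a': 0 ⇒ 5;  out=∅∪out(5)=∅
  fail(6) 'ae': from fail(5)=0 chase 'e': 0 ⇒ 1;  out={1}∪out(1)={1}
  fail(3) 'eae': from fail(2)=5 chase 'e': 5 ⇒ 6;  out=∅∪out(6)={1}
  fail(4) 'eaed': from fail(3)=6 chase 'd': 6→1→0 ⇒ 0;  out={0}∪out(0)={0}

Text stream:
pos 0 'c': at 0
pos 1 'a': at 5
pos 2 'e': at 6  ** P1@[1:2]
pos 3 'a': at 2 ·f
pos 4 'e': at 3  ** P1@[3:4]
pos 5 'a': at 2 ·f
pos 6 'e': at 3  ** P1@[5:6]
pos 7 'c': at 0 ·f
pos 8 'd': at 0
pos 9 'e': at 1
pos 10 'a': at 2
pos 11 'e': at 3  ** P1@[10:11]
pos 12 'd': at 4  ** P0@[9:12]
pos 13 'e': at 1 ·f
pos 14 'b': at 0 ·f
pos 15 'a': at 5
pos 16 'e': at 6  ** P1@[15:16]
pos 17 'a': at 2 ·f
pos 18 'e': at 3  ** P1@[17:18]
pos 19 'd': at 4  ** P0@[16:19]
pos 20 'e': at 1 ·f
pos 21 'a': at 2
pos 22 'e': at 3  ** P1@[21:22]
pos 23 'd': at 4  ** P0@[20:23]
pos 24 'd': at 0 ·f
pos 25 'a': at 5
pos 26 'b': at 0 ·f
pos 27 'e': at 1
pos 28 'a': at 2
pos 29 'd': at 0 ·f
pos 30 'd': at 0
pos 31 'e': at 1
pos 32 'a': at 2
pos 33 'e': at 3  ** P1@[32:33]

All matches (sorted): [[2,1],[4,1],[6,1],[11,1],[12,0],[16,1],[18,1],[19,0],[22,1],[23,0],[33,1]]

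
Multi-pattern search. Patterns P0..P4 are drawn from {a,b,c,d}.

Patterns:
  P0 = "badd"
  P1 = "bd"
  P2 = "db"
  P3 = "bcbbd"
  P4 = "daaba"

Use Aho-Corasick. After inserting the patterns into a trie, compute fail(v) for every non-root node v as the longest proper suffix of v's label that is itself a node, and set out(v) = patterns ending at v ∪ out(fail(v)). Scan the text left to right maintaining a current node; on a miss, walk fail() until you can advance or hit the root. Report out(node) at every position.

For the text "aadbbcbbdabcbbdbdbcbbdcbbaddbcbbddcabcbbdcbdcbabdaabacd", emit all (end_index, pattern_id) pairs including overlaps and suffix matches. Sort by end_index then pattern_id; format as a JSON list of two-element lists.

Construct AC machine:
Trie nodes:
  n0 'ε': b→1 d→6
  n1 'b': a→2 c→8 d→5
  n2 'ba': d→3
  n3 'bad': d→4
  n4 'badd': ·  [P0 ends]
  n5 'bd': ·  [P1 ends]
  n6 'd': a→12 b→7
  n7 'db': ·  [P2 ends]
  n8 'bc': b→9
  n9 'bcb': b→10
  n10 'bcbb': d→11
  n11 'bcbbd': ·  [P3 ends]
  n12 'da': a→13
  n13 'daa': b→14
  n14 'daab': a→15
  n15 'daaba': ·  [P4 ends]

Failure links (BFS by depth):
  fail(1) 'b': from fail(0)=0 chase 'b': 0 ⇒ 0;  out=∅∪out(0)=∅
  fail(6) 'd': from fail(0)=0 chase 'd': 0 ⇒ 0;  out=∅∪out(0)=∅
  fail(2) 'ba': from fail(1)=0 chase 'a': 0 ⇒ 0;  out=∅∪out(0)=∅
  fail(5) 'bd': from fail(1)=0 chase 'd': 0 ⇒ 6;  out={1}∪out(6)={1}
  fail(7) 'db': from fail(6)=0 chase 'b': 0 ⇒ 1;  out={2}∪out(1)={2}
  fail(8) 'bc': from fail(1)=0 chase 'c': 0 ⇒ 0;  out=∅∪out(0)=∅
  fail(12) 'da': from fail(6)=0 chase 'a': 0 ⇒ 0;  out=∅∪out(0)=∅
  fail(3) 'bad': from fail(2)=0 chase 'd': 0 ⇒ 6;  out=∅∪out(6)=∅
  fail(9) 'bcb': from fail(8)=0 chase 'b': 0 ⇒ 1;  out=∅∪out(1)=∅
  fail(13) 'daa': from fail(12)=0 chase 'a': 0 ⇒ 0;  out=∅∪out(0)=∅
  fail(4) 'badd': from fail(3)=6 chase 'd': 6→0 ⇒ 6;  out={0}∪out(6)={0}
  fail(10) 'bcbb': from fail(9)=1 chase 'b': 1→0 ⇒ 1;  out=∅∪out(1)=∅
  fail(14) 'daab': from fail(13)=0 chase 'b': 0 ⇒ 1;  out=∅∪out(1)=∅
  fail(11) 'bcbbd': from fail(10)=1 chase 'd': 1 ⇒ 5;  out={3}∪out(5)={1,3}
  fail(15) 'daaba': from fail(14)=1 chase 'a': 1 ⇒ 2;  out={4}∪out(2)={4}

Run:
pos 0 'a': at 0
pos 1 'a': at 0
pos 2 'd': at 6
pos 3 'b': at 7  → match P2@[2:3]
pos 4 'b': at 1 (via fail)
pos 5 'c': at 8
pos 6 'b': at 9
pos 7 'b': at 10
pos 8 'd': at 11  → match P1@[7:8],P3@[4:8]
pos 9 'a': at 12 (via fail)
pos 10 'b': at 1 (via fail)
pos 11 'c': at 8
pos 12 'b': at 9
pos 13 'b': at 10
pos 14 'd': at 11  → match P1@[13:14],P3@[10:14]
pos 15 'b': at 7 (via fail)  → match P2@[14:15]
pos 16 'd': at 5 (via fail)  → match P1@[15:16]
pos 17 'b': at 7 (via fail)  → match P2@[16:17]
pos 18 'c': at 8 (via fail)
pos 19 'b': at 9
pos 20 'b': at 10
pos 21 'd': at 11  → match P1@[20:21],P3@[17:21]
pos 22 'c': at 0 (via fail)
pos 23 'b': at 1
pos 24 'b': at 1 (via fail)
pos 25 'a': at 2
pos 26 'd': at 3
pos 27 'd': at 4  → match P0@[24:27]
pos 28 'b': at 7 (via fail)  → match P2@[27:28]
pos 29 'c': at 8 (via fail)
pos 30 'b': at 9
pos 31 'b': at 10
pos 32 'd': at 11  → match P1@[31:32],P3@[28:32]
pos 33 'd': at 6 (via fail)
pos 34 'c': at 0 (via fail)
pos 35 'a': at 0
pos 36 'b': at 1
pos 37 'c': at 8
pos 38 'b': at 9
pos 39 'b': at 10
pos 40 'd': at 11  → match P1@[39:40],P3@[36:40]
pos 41 'c': at 0 (via fail)
pos 42 'b': at 1
pos 43 'd': at 5  → match P1@[42:43]
pos 44 'c': at 0 (via fail)
pos 45 'b': at 1
pos 46 'a': at 2
pos 47 'b': at 1 (via fail)
pos 48 'd': at 5  → match P1@[47:48]
pos 49 'a': at 12 (via fail)
pos 50 'a': at 13
pos 51 'b': at 14
pos 52 'a': at 15  → match P4@[48:52]
pos 53 'c': at 0 (via fail)
pos 54 'd': at 6

All matches (sorted): [[3,2],[8,1],[8,3],[14,1],[14,3],[15,2],[16,1],[17,2],[21,1],[21,3],[27,0],[28,2],[32,1],[32,3],[40,1],[40,3],[43,1],[48,1],[52,4]]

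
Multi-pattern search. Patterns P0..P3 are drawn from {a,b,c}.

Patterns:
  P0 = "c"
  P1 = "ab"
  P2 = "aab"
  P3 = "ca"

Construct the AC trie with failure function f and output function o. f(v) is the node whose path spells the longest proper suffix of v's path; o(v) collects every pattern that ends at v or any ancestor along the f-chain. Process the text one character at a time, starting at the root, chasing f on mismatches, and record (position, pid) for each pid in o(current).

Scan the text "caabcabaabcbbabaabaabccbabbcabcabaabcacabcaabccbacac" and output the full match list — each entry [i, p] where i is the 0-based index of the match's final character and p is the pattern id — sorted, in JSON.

Construct AC machine:
Trie (insert patterns):
  n0 'ε': a→2 c→1
  n1 'c': a→6  [P0 ends]
  n2 'a': a→4 b→3
  n3 'ab': ·  [P1 ends]
  n4 'aa': b→5
  n5 'aab': ·  [P2 ends]
  n6 'ca': ·  [P3 ends]

BFS fail/out derivation:
  n1('c'): parent n0 fail=0; on 'c' 0 → fail=0;  out {0}∪∅={0}
  n2('a'): parent n0 fail=0; on 'a' 0 → fail=0;  out ∅∪∅=∅
  n3('ab'): parent n2 fail=0; on 'b' 0 → fail=0;  out {1}∪∅={1}
  n4('aa'): parent n2 fail=0; on 'a' 0 → fail=2;  out ∅∪∅=∅
  n6('ca'): parent n1 fail=0; on 'a' 0 → fail=2;  out {3}∪∅={3}
  n5('aab'): parent n4 fail=2; on 'b' 2 → fail=3;  out {2}∪{1}={1,2}

Scan:
[0] read 'c'  n0⇒n1  → match P0@[0:0]
[1] read 'a'  n1⇒n6  → match P3@[0:1]
[2] read 'a'  n6⇒n4 (fail-walked)
[3] read 'b'  n4⇒n5  → match P1@[2:3],P2@[1:3]
[4] read 'c'  n5⇒n1 (fail-walked)  → match P0@[4:4]
[5] read 'a'  n1⇒n6  → match P3@[4:5]
[6] read 'b'  n6⇒n3 (fail-walked)  → match P1@[5:6]
[7] read 'a'  n3⇒n2 (fail-walked)
[8] read 'a'  n2⇒n4
[9] read 'b'  n4⇒n5  → match P1@[8:9],P2@[7:9]
[10] read 'c'  n5⇒n1 (fail-walked)  → match P0@[10:10]
[11] read 'b'  n1⇒n0 (fail-walked)
[12] read 'b'  n0⇒n0
[13] read 'a'  n0⇒n2
[14] read 'b'  n2⇒n3  → match P1@[13:14]
[15] read 'a'  n3⇒n2 (fail-walked)
[16] read 'a'  n2⇒n4
[17] read 'b'  n4⇒n5  → match P1@[16:17],P2@[15:17]
[18] read 'a'  n5⇒n2 (fail-walked)
[19] read 'a'  n2⇒n4
[20] read 'b'  n4⇒n5  → match P1@[19:20],P2@[18:20]
[21] read 'c'  n5⇒n1 (fail-walked)  → match P0@[21:21]
[22] read 'c'  n1⇒n1 (fail-walked)  → match P0@[22:22]
[23] read 'b'  n1⇒n0 (fail-walked)
[24] read 'a'  n0⇒n2
[25] read 'b'  n2⇒n3  → match P1@[24:25]
[26] read 'b'  n3⇒n0 (fail-walked)
[27] read 'c'  n0⇒n1  → match P0@[27:27]
[28] read 'a'  n1⇒n6  → match P3@[27:28]
[29] read 'b'  n6⇒n3 (fail-walked)  → match P1@[28:29]
[30] read 'c'  n3⇒n1 (fail-walked)  → match P0@[30:30]
[31] read 'a'  n1⇒n6  → match P3@[30:31]
[32] read 'b'  n6⇒n3 (fail-walked)  → match P1@[31:32]
[33] read 'a'  n3⇒n2 (fail-walked)
[34] read 'a'  n2⇒n4
[35] read 'b'  n4⇒n5  → match P1@[34:35],P2@[33:35]
[36] read 'c'  n5⇒n1 (fail-walked)  → match P0@[36:36]
[37] read 'a'  n1⇒n6  → match P3@[36:37]
[38] read 'c'  n6⇒n1 (fail-walked)  → match P0@[38:38]
[39] read 'a'  n1⇒n6  → match P3@[38:39]
[40] read 'b'  n6⇒n3 (fail-walked)  → match P1@[39:40]
[41] read 'c'  n3⇒n1 (fail-walked)  → match P0@[41:41]
[42] read 'a'  n1⇒n6  → match P3@[41:42]
[43] read 'a'  n6⇒n4 (fail-walked)
[44] read 'b'  n4⇒n5  → match P1@[43:44],P2@[42:44]
[45] read 'c'  n5⇒n1 (fail-walked)  → match P0@[45:45]
[46] read 'c'  n1⇒n1 (fail-walked)  → match P0@[46:46]
[47] read 'b'  n1⇒n0 (fail-walked)
[48] read 'a'  n0⇒n2
[49] read 'c'  n2⇒n1 (fail-walked)  → match P0@[49:49]
[50] read 'a'  n1⇒n6  → match P3@[49:50]
[51] read 'c'  n6⇒n1 (fail-walked)  → match P0@[51:51]

All matches (sorted): [[0,0],[1,3],[3,1],[3,2],[4,0],[5,3],[6,1],[9,1],[9,2],[10,0],[14,1],[17,1],[17,2],[20,1],[20,2],[21,0],[22,0],[25,1],[27,0],[28,3],[29,1],[30,0],[31,3],[32,1],[35,1],[35,2],[36,0],[37,3],[38,0],[39,3],[40,1],[41,0],[42,3],[44,1],[44,2],[45,0],[46,0],[49,0],[50,3],[51,0]]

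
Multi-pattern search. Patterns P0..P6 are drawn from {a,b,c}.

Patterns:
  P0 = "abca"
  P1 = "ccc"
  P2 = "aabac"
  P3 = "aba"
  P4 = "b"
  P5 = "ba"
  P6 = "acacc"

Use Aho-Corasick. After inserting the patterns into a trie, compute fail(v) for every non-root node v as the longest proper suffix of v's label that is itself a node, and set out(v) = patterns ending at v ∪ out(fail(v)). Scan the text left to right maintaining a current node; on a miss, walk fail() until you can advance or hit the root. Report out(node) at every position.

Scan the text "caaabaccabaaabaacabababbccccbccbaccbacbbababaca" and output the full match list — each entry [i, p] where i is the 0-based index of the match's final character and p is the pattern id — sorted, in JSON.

Build:
Trie nodes:
  0='ε' goto a→1 b→13 c→5
  1='a' goto a→8 b→2 c→15
  2='ab' goto a→12 c→3
  3='abc' goto a→4
  4='abca' goto ·  [P0 ends]
  5='c' goto c→6
  6='cc' goto c→7
  7='ccc' goto ·  [P1 ends]
  8='aa' goto b→9
  9='aab' goto a→10
  10='aaba' goto c→11
  11='aabac' goto ·  [P2 ends]
  12='aba' goto ·  [P3 ends]
  13='b' goto a→14  [P4 ends]
  14='ba' goto ·  [P5 ends]
  15='ac' goto a→16
  16='aca' goto c→17
  17='acac' goto c→18
  18='acacc' goto ·  [P6 ends]

BFS fail/out derivation:
  n1('a'): parent n0 fail=0; on 'a' 0 → fail=0;  out ∅∪∅=∅
  n5('c'): parent n0 fail=0; on 'c' 0 → fail=0;  out ∅∪∅=∅
  n13('b'): parent n0 fail=0; on 'b' 0 → fail=0;  out {4}∪∅={4}
  n2('ab'): parent n1 fail=0; on 'b' 0 → fail=13;  out ∅∪{4}={4}
  n6('cc'): parent n5 fail=0; on 'c' 0 → fail=5;  out ∅∪∅=∅
  n8('aa'): parent n1 fail=0; on 'a' 0 → fail=1;  out ∅∪∅=∅
  n14('ba'): parent n13 fail=0; on 'a' 0 → fail=1;  out {5}∪∅={5}
  n15('ac'): parent n1 fail=0; on 'c' 0 → fail=5;  out ∅∪∅=∅
  n3('abc'): parent n2 fail=13; on 'c' 13→0 → fail=5;  out ∅∪∅=∅
  n7('ccc'): parent n6 fail=5; on 'c' 5 → fail=6;  out {1}∪∅={1}
  n9('aab'): parent n8 fail=1; on 'b' 1 → fail=2;  out ∅∪{4}={4}
  n12('aba'): parent n2 fail=13; on 'a' 13 → fail=14;  out {3}∪{5}={3,5}
  n16('aca'): parent n15 fail=5; on 'a' 5→0 → fail=1;  out ∅∪∅=∅
  n4('abca'): parent n3 fail=5; on 'a' 5→0 → fail=1;  out {0}∪∅={0}
  n10('aaba'): parent n9 fail=2; on 'a' 2 → fail=12;  out ∅∪{3,5}={3,5}
  n17('acac'): parent n16 fail=1; on 'c' 1 → fail=15;  out ∅∪∅=∅
  n11('aabac'): parent n10 fail=12; on 'c' 12→14→1 → fail=15;  out {2}∪∅={2}
  n18('acacc'): parent n17 fail=15; on 'c' 15→5 → fail=6;  out {6}∪∅={6}

Scan:
i=0 'c': node 0→5
i=1 'a': node 5→1 (via fail)
i=2 'a': node 1→8
i=3 'a': node 8→8 (via fail)
i=4 'b': node 8→9  ** P4@[4:4]
i=5 'a': node 9→10  ** P3@[3:5],P5@[4:5]
i=6 'c': node 10→11  ** P2@[2:6]
i=7 'c': node 11→6 (via fail)
i=8 'a': node 6→1 (via fail)
i=9 'b': node 1→2  ** P4@[9:9]
i=10 'a': node 2→12  ** P3@[8:10],P5@[9:10]
i=11 'a': node 12→8 (via fail)
i=12 'a': node 8→8 (via fail)
i=13 'b': node 8→9  ** P4@[13:13]
i=14 'a': node 9→10  ** P3@[12:14],P5@[13:14]
i=15 'a': node 10→8 (via fail)
i=16 'c': node 8→15 (via fail)
i=17 'a': node 15→16
i=18 'b': node 16→2 (via fail)  ** P4@[18:18]
i=19 'a': node 2→12  ** P3@[17:19],P5@[18:19]
i=20 'b': node 12→2 (via fail)  ** P4@[20:20]
i=21 'a': node 2→12  ** P3@[19:21],P5@[20:21]
i=22 'b': node 12→2 (via fail)  ** P4@[22:22]
i=23 'b': node 2→13 (via fail)  ** P4@[23:23]
i=24 'c': node 13→5 (via fail)
i=25 'c': node 5→6
i=26 'c': node 6→7  ** P1@[24:26]
i=27 'c': node 7→7 (via fail)  ** P1@[25:27]
i=28 'b': node 7→13 (via fail)  ** P4@[28:28]
i=29 'c': node 13→5 (via fail)
i=30 'c': node 5→6
i=31 'b': node 6→13 (via fail)  ** P4@[31:31]
i=32 'a': node 13→14  ** P5@[31:32]
i=33 'c': node 14→15 (via fail)
i=34 'c': node 15→6 (via fail)
i=35 'b': node 6→13 (via fail)  ** P4@[35:35]
i=36 'a': node 13→14  ** P5@[35:36]
i=37 'c': node 14→15 (via fail)
i=38 'b': node 15→13 (via fail)  ** P4@[38:38]
i=39 'b': node 13→13 (via fail)  ** P4@[39:39]
i=40 'a': node 13→14  ** P5@[39:40]
i=41 'b': node 14→2 (via fail)  ** P4@[41:41]
i=42 'a': node 2→12  ** P3@[40:42],P5@[41:42]
i=43 'b': node 12→2 (via fail)  ** P4@[43:43]
i=44 'a': node 2→12  ** P3@[42:44],P5@[43:44]
i=45 'c': node 12→15 (via fail)
i=46 'a': node 15→16

Matches: [[4,4],[5,3],[5,5],[6,2],[9,4],[10,3],[10,5],[13,4],[14,3],[14,5],[18,4],[19,3],[19,5],[20,4],[21,3],[21,5],[22,4],[23,4],[26,1],[27,1],[28,4],[31,4],[32,5],[35,4],[36,5],[38,4],[39,4],[40,5],[41,4],[42,3],[42,5],[43,4],[44,3],[44,5]]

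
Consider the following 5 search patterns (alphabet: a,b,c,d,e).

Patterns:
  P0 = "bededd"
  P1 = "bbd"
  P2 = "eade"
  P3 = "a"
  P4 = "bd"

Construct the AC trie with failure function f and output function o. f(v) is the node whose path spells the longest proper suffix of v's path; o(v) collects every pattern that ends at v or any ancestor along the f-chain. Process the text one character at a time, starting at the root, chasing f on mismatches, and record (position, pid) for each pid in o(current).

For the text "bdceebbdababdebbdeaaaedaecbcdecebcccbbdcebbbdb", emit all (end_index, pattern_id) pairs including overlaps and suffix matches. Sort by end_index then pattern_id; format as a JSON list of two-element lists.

Construct AC machine:
Trie (insert patterns):
  0='ε' goto a→13 b→1 e→9
  1='b' goto b→7 d→14 e→2
  2='be' goto d→3
  3='bed' goto e→4
  4='bede' goto d→5
  5='beded' goto d→6
  6='bededd' goto ·  [P0 ends]
  7='bb' goto d→8
  8='bbd' goto ·  [P1 ends]
  9='e' goto a→10
  10='ea' goto d→11
  11='ead' goto e→12
  12='eade' goto ·  [P2 ends]
  13='a' goto ·  [P3 ends]
  14='bd' goto ·  [P4 ends]

Failure links (BFS by depth):
  fail(1) 'b': from fail(0)=0 chase 'b': 0 ⇒ 0;  out=∅∪out(0)=∅
  fail(9) 'e': from fail(0)=0 chase 'e': 0 ⇒ 0;  out=∅∪out(0)=∅
  fail(13) 'a': from fail(0)=0 chase 'a': 0 ⇒ 0;  out={3}∪out(0)={3}
  fail(2) 'be': from fail(1)=0 chase 'e': 0 ⇒ 9;  out=∅∪out(9)=∅
  fail(7) 'bb': from fail(1)=0 chase 'b': 0 ⇒ 1;  out=∅∪out(1)=∅
  fail(10) 'ea': from fail(9)=0 chase 'a': 0 ⇒ 13;  out=∅∪out(13)={3}
  fail(14) 'bd': from fail(1)=0 chase 'd': 0 ⇒ 0;  out={4}∪out(0)={4}
  fail(3) 'bed': from fail(2)=9 chase 'd': 9→0 ⇒ 0;  out=∅∪out(0)=∅
  fail(8) 'bbd': from fail(7)=1 chase 'd': 1 ⇒ 14;  out={1}∪out(14)={1,4}
  fail(11) 'ead': from fail(10)=13 chase 'd': 13→0 ⇒ 0;  out=∅∪out(0)=∅
  fail(4) 'bede': from fail(3)=0 chase 'e': 0 ⇒ 9;  out=∅∪out(9)=∅
  fail(12) 'eade': from fail(11)=0 chase 'e': 0 ⇒ 9;  out={2}∪out(9)={2}
  fail(5) 'beded': from fail(4)=9 chase 'd': 9→0 ⇒ 0;  out=∅∪out(0)=∅
  fail(6) 'bededd': from fail(5)=0 chase 'd': 0 ⇒ 0;  out={0}∪out(0)={0}

Text stream:
[0] read 'b'  n0⇒n1
[1] read 'd'  n1⇒n14  → match P4@[0:1]
[2] read 'c'  n14⇒n0 ·f
[3] read 'e'  n0⇒n9
[4] read 'e'  n9⇒n9 ·f
[5] read 'b'  n9⇒n1 ·f
[6] read 'b'  n1⇒n7
[7] read 'd'  n7⇒n8  → match P1@[5:7],P4@[6:7]
[8] read 'a'  n8⇒n13 ·f  → match P3@[8:8]
[9] read 'b'  n13⇒n1 ·f
[10] read 'a'  n1⇒n13 ·f  → match P3@[10:10]
[11] read 'b'  n13⇒n1 ·f
[12] read 'd'  n1⇒n14  → match P4@[11:12]
[13] read 'e'  n14⇒n9 ·f
[14] read 'b'  n9⇒n1 ·f
[15] read 'b'  n1⇒n7
[16] read 'd'  n7⇒n8  → match P1@[14:16],P4@[15:16]
[17] read 'e'  n8⇒n9 ·f
[18] read 'a'  n9⇒n10  → match P3@[18:18]
[19] read 'a'  n10⇒n13 ·f  → match P3@[19:19]
[20] read 'a'  n13⇒n13 ·f  → match P3@[20:20]
[21] read 'e'  n13⇒n9 ·f
[22] read 'd'  n9⇒n0 ·f
[23] read 'a'  n0⇒n13  → match P3@[23:23]
[24] read 'e'  n13⇒n9 ·f
[25] read 'c'  n9⇒n0 ·f
[26] read 'b'  n0⇒n1
[27] read 'c'  n1⇒n0 ·f
[28] read 'd'  n0⇒n0
[29] read 'e'  n0⇒n9
[30] read 'c'  n9⇒n0 ·f
[31] read 'e'  n0⇒n9
[32] read 'b'  n9⇒n1 ·f
[33] read 'c'  n1⇒n0 ·f
[34] read 'c'  n0⇒n0
[35] read 'c'  n0⇒n0
[36] read 'b'  n0⇒n1
[37] read 'b'  n1⇒n7
[38] read 'd'  n7⇒n8  → match P1@[36:38],P4@[37:38]
[39] read 'c'  n8⇒n0 ·f
[40] read 'e'  n0⇒n9
[41] read 'b'  n9⇒n1 ·f
[42] read 'b'  n1⇒n7
[43] read 'b'  n7⇒n7 ·f
[44] read 'd'  n7⇒n8  → match P1@[42:44],P4@[43:44]
[45] read 'b'  n8⇒n1 ·f

Matches: [[1,4],[7,1],[7,4],[8,3],[10,3],[12,4],[16,1],[16,4],[18,3],[19,3],[20,3],[23,3],[38,1],[38,4],[44,1],[44,4]]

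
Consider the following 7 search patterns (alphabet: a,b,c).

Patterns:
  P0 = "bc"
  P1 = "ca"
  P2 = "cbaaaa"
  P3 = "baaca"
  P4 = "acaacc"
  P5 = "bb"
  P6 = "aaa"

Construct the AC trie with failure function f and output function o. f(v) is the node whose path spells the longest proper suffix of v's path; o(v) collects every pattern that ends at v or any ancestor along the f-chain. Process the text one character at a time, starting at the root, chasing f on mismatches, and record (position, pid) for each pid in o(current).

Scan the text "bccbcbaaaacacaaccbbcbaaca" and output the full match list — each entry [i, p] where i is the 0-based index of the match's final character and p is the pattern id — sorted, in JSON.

Build automaton:
Trie (insert patterns):
  0='ε' goto a→14 b→1 c→3
  1='b' goto a→10 b→20 c→2
  2='bc' goto ·  ←P0
  3='c' goto a→4 b→5
  4='ca' goto ·  ←P1
  5='cb' goto a→6
  6='cba' goto a→7
  7='cbaa' goto a→8
  8='cbaaa' goto a→9
  9='cbaaaa' goto ·  ←P2
  10='ba' goto a→11
  11='baa' goto c→12
  12='baac' goto a→13
  13='baaca' goto ·  ←P3
  14='a' goto a→21 c→15
  15='ac' goto a→16
  16='aca' goto a→17
  17='acaa' goto c→18
  18='acaac' goto c→19
  19='acaacc' goto ·  ←P4
  20='bb' goto ·  ←P5
  21='aa' goto a→22
  22='aaa' goto ·  ←P6

BFS fail/out derivation:
  n1('b'): parent n0 fail=0; on 'b' 0 → fail=0;  out ∅∪∅=∅
  n3('c'): parent n0 fail=0; on 'c' 0 → fail=0;  out ∅∪∅=∅
  n14('a'): parent n0 fail=0; on 'a' 0 → fail=0;  out ∅∪∅=∅
  n2('bc'): parent n1 fail=0; on 'c' 0 → fail=3;  out {0}∪∅={0}
  n4('ca'): parent n3 fail=0; on 'a' 0 → fail=14;  out {1}∪∅={1}
  n5('cb'): parent n3 fail=0; on 'b' 0 → fail=1;  out ∅∪∅=∅
  n10('ba'): parent n1 fail=0; on 'a' 0 → fail=14;  out ∅∪∅=∅
  n15('ac'): parent n14 fail=0; on 'c' 0 → fail=3;  out ∅∪∅=∅
  n20('bb'): parent n1 fail=0; on 'b' 0 → fail=1;  out {5}∪∅={5}
  n21('aa'): parent n14 fail=0; on 'a' 0 → fail=14;  out ∅∪∅=∅
  n6('cba'): parent n5 fail=1; on 'a' 1 → fail=10;  out ∅∪∅=∅
  n11('baa'): parent n10 fail=14; on 'a' 14 → fail=21;  out ∅∪∅=∅
  n16('aca'): parent n15 fail=3; on 'a' 3 → fail=4;  out ∅∪{1}={1}
  n22('aaa'): parent n21 fail=14; on 'a' 14 → fail=21;  out {6}∪∅={6}
  n7('cbaa'): parent n6 fail=10; on 'a' 10 → fail=11;  out ∅∪∅=∅
  n12('baac'): parent n11 fail=21; on 'c' 21→14 → fail=15;  out ∅∪∅=∅
  n17('acaa'): parent n16 fail=4; on 'a' 4→14 → fail=21;  out ∅∪∅=∅
  n8('cbaaa'): parent n7 fail=11; on 'a' 11→21 → fail=22;  out ∅∪{6}={6}
  n13('baaca'): parent n12 fail=15; on 'a' 15 → fail=16;  out {3}∪{1}={1,3}
  n18('acaac'): parent n17 fail=21; on 'c' 21→14 → fail=15;  out ∅∪∅=∅
  n9('cbaaaa'): parent n8 fail=22; on 'a' 22→21 → fail=22;  out {2}∪{6}={2,6}
  n19('acaacc'): parent n18 fail=15; on 'c' 15→3→0 → fail=3;  out {4}∪∅={4}

Run:
pos 0 'b': at 1
pos 1 'c': at 2  emit P0@[0:1]
pos 2 'c': at 3 (via fail)
pos 3 'b': at 5
pos 4 'c': at 2 (via fail)  emit P0@[3:4]
pos 5 'b': at 5 (via fail)
pos 6 'a': at 6
pos 7 'a': at 7
pos 8 'a': at 8  emit P6@[6:8]
pos 9 'a': at 9  emit P2@[4:9],P6@[7:9]
pos 10 'c': at 15 (via fail)
pos 11 'a': at 16  emit P1@[10:11]
pos 12 'c': at 15 (via fail)
pos 13 'a': at 16  emit P1@[12:13]
pos 14 'a': at 17
pos 15 'c': at 18
pos 16 'c': at 19  emit P4@[11:16]
pos 17 'b': at 5 (via fail)
pos 18 'b': at 20 (via fail)  emit P5@[17:18]
pos 19 'c': at 2 (via fail)  emit P0@[18:19]
pos 20 'b': at 5 (via fail)
pos 21 'a': at 6
pos 22 'a': at 7
pos 23 'c': at 12 (via fail)
pos 24 'a': at 13  emit P1@[23:24],P3@[20:24]

Result: [[1,0],[4,0],[8,6],[9,2],[9,6],[11,1],[13,1],[16,4],[18,5],[19,0],[24,1],[24,3]]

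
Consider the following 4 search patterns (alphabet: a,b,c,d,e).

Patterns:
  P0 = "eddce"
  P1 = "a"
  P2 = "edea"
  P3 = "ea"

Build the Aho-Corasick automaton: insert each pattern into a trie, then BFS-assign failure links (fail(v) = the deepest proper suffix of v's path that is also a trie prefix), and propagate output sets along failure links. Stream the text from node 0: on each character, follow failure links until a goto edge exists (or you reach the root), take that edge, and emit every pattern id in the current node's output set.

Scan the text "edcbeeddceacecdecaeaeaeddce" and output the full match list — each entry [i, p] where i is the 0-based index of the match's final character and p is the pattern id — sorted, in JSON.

Construct AC machine:
Trie (insert patterns):
  0='ε' goto a→6 e→1
  1='e' goto a→9 d→2
  2='ed' goto d→3 e→7
  3='edd' goto c→4
  4='eddc' goto e→5
  5='eddce' goto ·  [P0 ends]
  6='a' goto ·  [P1 ends]
  7='ede' goto a→8
  8='edea' goto ·  [P2 ends]
  9='ea' goto ·  [P3 ends]

BFS fail/out derivation:
  fail(1) 'e': from fail(0)=0 chase 'e': 0 ⇒ 0;  out=∅∪out(0)=∅
  fail(6) 'a': from fail(0)=0 chase 'a': 0 ⇒ 0;  out={1}∪out(0)={1}
  fail(2) 'ed': from fail(1)=0 chase 'd': 0 ⇒ 0;  out=∅∪out(0)=∅
  fail(9) 'ea': from fail(1)=0 chase 'a': 0 ⇒ 6;  out={3}∪out(6)={1,3}
  fail(3) 'edd': from fail(2)=0 chase 'd': 0 ⇒ 0;  out=∅∪out(0)=∅
  fail(7) 'ede': from fail(2)=0 chase 'e': 0 ⇒ 1;  out=∅∪out(1)=∅
  fail(4) 'eddc': from fail(3)=0 chase 'c': 0 ⇒ 0;  out=∅∪out(0)=∅
  fail(8) 'edea': from fail(7)=1 chase 'a': 1 ⇒ 9;  out={2}∪out(9)={1,2,3}
  fail(5) 'eddce': from fail(4)=0 chase 'e': 0 ⇒ 1;  out={0}∪out(1)={0}

Scan:
i=0 'e': node 0→1
i=1 'd': node 1→2
i=2 'c': node 2→0 (via fail)
i=3 'b': node 0→0
i=4 'e': node 0→1
i=5 'e': node 1→1 (via fail)
i=6 'd': node 1→2
i=7 'd': node 2→3
i=8 'c': node 3→4
i=9 'e': node 4→5  emit P0@[5:9]
i=10 'a': node 5→9 (via fail)  emit P1@[10:10],P3@[9:10]
i=11 'c': node 9→0 (via fail)
i=12 'e': node 0→1
i=13 'c': node 1→0 (via fail)
i=14 'd': node 0→0
i=15 'e': node 0→1
i=16 'c': node 1→0 (via fail)
i=17 'a': node 0→6  emit P1@[17:17]
i=18 'e': node 6→1 (via fail)
i=19 'a': node 1→9  emit P1@[19:19],P3@[18:19]
i=20 'e': node 9→1 (via fail)
i=21 'a': node 1→9  emit P1@[21:21],P3@[20:21]
i=22 'e': node 9→1 (via fail)
i=23 'd': node 1→2
i=24 'd': node 2→3
i=25 'c': node 3→4
i=26 'e': node 4→5  emit P0@[22:26]

Result: [[9,0],[10,1],[10,3],[17,1],[19,1],[19,3],[21,1],[21,3],[26,0]]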